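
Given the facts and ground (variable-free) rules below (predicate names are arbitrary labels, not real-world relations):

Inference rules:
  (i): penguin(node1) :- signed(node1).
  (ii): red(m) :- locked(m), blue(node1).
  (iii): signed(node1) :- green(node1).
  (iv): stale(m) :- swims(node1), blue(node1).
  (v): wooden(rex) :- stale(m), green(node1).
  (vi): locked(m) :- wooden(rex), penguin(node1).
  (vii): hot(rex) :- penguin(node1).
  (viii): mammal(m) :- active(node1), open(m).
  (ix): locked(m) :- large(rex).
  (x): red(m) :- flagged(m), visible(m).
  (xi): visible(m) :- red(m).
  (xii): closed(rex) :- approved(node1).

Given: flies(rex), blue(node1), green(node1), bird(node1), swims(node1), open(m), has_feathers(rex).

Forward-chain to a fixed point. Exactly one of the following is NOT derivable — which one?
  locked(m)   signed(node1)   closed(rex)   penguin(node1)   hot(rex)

closed(rex)

Round 1: (iii) [signed(node1) :- green(node1).]; (iv) [stale(m) :- swims(node1), blue(node1).]. Adds signed(node1), stale(m).
Round 2: (i) [penguin(node1) :- signed(node1).]; (v) [wooden(rex) :- stale(m), green(node1).]. Adds penguin(node1), wooden(rex).
Round 3: (vi) [locked(m) :- wooden(rex), penguin(node1).]; (vii) [hot(rex) :- penguin(node1).]. Adds locked(m), hot(rex).
Round 4: (ii) [red(m) :- locked(m), blue(node1).]. Adds red(m).
Round 5: (xi) [visible(m) :- red(m).]. Adds visible(m).
Derived: locked(m) (round 3), signed(node1) (round 1), hot(rex) (round 3), penguin(node1) (round 2). closed(rex) never appears in any round.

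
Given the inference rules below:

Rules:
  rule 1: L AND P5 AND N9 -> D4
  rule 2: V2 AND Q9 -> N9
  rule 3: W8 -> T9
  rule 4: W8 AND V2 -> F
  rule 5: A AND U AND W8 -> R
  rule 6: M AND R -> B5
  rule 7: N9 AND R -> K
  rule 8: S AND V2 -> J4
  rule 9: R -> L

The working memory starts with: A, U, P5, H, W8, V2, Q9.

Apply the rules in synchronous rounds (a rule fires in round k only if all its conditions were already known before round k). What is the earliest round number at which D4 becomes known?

3

Round 1: rule 2 [V2 AND Q9 -> N9]; rule 3 [W8 -> T9]; rule 4 [W8 AND V2 -> F]; rule 5 [A AND U AND W8 -> R]. New: N9, T9, F, R.
Round 2: rule 7 [N9 AND R -> K]; rule 9 [R -> L]. New: K, L.
Round 3: rule 1 [L AND P5 AND N9 -> D4]. New: D4.
D4 first appears in round 3.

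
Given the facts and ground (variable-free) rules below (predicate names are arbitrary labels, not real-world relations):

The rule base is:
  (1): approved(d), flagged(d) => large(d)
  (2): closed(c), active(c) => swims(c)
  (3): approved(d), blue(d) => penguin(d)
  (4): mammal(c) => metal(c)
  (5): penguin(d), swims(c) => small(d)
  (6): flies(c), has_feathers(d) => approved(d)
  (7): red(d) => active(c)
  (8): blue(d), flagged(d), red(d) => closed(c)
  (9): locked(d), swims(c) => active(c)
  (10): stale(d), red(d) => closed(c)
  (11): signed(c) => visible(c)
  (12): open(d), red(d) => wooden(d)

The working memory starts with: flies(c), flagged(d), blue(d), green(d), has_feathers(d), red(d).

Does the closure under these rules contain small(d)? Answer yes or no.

yes

[1] (6) [flies(c), has_feathers(d) => approved(d)]; (7) [red(d) => active(c)]; (8) [blue(d), flagged(d), red(d) => closed(c)]. ⇒ new: approved(d), active(c), closed(c).
[2] (1) [approved(d), flagged(d) => large(d)]; (2) [closed(c), active(c) => swims(c)]; (3) [approved(d), blue(d) => penguin(d)]. ⇒ new: large(d), swims(c), penguin(d).
[3] (5) [penguin(d), swims(c) => small(d)]. ⇒ new: small(d).
small(d) appears in round 3, so it is derivable.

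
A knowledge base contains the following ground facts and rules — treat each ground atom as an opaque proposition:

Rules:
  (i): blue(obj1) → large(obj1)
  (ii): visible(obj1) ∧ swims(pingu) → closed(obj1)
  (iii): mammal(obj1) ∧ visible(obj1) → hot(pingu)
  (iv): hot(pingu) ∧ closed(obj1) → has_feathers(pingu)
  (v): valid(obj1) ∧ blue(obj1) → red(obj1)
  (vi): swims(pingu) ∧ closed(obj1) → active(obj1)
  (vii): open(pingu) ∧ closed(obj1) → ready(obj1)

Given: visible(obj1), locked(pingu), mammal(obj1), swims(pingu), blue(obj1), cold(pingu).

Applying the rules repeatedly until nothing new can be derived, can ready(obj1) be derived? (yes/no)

no

Round 1 fires (i), (ii), (iii), giving large(obj1), closed(obj1), hot(pingu).
Round 2 fires (iv), (vi), giving has_feathers(pingu), active(obj1).
Fixed point reached. ready(obj1) is concluded only by (vii); (vii) needs open(pingu) (never derived).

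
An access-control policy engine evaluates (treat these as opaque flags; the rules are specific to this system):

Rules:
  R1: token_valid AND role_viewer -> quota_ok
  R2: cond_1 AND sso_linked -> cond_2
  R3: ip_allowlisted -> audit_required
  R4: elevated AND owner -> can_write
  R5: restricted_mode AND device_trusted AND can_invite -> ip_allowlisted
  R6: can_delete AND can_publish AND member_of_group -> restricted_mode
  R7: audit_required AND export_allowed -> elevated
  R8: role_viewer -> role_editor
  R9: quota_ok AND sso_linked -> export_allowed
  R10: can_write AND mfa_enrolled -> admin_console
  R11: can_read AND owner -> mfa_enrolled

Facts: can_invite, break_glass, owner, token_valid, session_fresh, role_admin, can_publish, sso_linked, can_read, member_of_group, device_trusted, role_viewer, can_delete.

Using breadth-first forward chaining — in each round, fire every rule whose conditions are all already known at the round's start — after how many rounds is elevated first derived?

Round 1: R1 [token_valid AND role_viewer -> quota_ok]; R6 [can_delete AND can_publish AND member_of_group -> restricted_mode]; R8 [role_viewer -> role_editor]; R11 [can_read AND owner -> mfa_enrolled]. New: quota_ok, restricted_mode, role_editor, mfa_enrolled.
Round 2: R5 [restricted_mode AND device_trusted AND can_invite -> ip_allowlisted]; R9 [quota_ok AND sso_linked -> export_allowed]. New: ip_allowlisted, export_allowed.
Round 3: R3 [ip_allowlisted -> audit_required]. New: audit_required.
Round 4: R7 [audit_required AND export_allowed -> elevated]. New: elevated.
elevated first appears in round 4.

4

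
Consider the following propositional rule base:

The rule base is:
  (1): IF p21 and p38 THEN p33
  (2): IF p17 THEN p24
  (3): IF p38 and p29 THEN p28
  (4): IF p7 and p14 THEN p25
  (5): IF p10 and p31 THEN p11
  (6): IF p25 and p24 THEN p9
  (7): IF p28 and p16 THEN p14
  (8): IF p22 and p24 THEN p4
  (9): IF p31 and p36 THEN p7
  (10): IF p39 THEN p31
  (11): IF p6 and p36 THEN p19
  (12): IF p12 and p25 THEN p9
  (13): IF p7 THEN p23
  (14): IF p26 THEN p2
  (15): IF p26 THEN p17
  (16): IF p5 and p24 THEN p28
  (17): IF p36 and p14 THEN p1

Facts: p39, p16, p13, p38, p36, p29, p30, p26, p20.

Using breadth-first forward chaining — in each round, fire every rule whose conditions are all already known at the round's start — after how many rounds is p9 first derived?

Round 1: (3) [IF p38 and p29 THEN p28]; (10) [IF p39 THEN p31]; (14) [IF p26 THEN p2]; (15) [IF p26 THEN p17]. New: p28, p31, p2, p17.
Round 2: (2) [IF p17 THEN p24]; (7) [IF p28 and p16 THEN p14]; (9) [IF p31 and p36 THEN p7]. New: p24, p14, p7.
Round 3: (4) [IF p7 and p14 THEN p25]; (13) [IF p7 THEN p23]; (17) [IF p36 and p14 THEN p1]. New: p25, p23, p1.
Round 4: (6) [IF p25 and p24 THEN p9]. New: p9.
p9 first appears in round 4.

4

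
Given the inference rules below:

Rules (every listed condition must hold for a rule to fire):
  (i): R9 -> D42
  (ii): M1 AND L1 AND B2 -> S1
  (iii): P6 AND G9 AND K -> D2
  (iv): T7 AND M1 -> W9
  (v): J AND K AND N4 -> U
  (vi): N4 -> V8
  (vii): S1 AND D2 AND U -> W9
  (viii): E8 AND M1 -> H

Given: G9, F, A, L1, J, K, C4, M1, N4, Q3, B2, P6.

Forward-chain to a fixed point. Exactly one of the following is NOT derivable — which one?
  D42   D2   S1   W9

Round 1: (ii) [M1 AND L1 AND B2 -> S1]; (iii) [P6 AND G9 AND K -> D2]; (v) [J AND K AND N4 -> U]; (vi) [N4 -> V8]. New: S1, D2, U, V8.
Round 2: (vii) [S1 AND D2 AND U -> W9]. New: W9.
Derived: S1 (round 1), D2 (round 1), W9 (round 2). D42 never appears in any round.

D42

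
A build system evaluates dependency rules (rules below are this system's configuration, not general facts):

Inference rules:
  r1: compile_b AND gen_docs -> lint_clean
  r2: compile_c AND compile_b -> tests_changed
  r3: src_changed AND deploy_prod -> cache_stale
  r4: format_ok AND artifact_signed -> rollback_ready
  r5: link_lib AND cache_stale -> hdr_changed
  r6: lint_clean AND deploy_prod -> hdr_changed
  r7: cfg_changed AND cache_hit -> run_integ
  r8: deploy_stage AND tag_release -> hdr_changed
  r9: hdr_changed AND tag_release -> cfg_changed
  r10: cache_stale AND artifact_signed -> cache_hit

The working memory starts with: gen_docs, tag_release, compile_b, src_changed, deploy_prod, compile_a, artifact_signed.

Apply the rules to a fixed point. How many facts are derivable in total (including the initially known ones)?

13

[1] r1 [compile_b AND gen_docs -> lint_clean]; r3 [src_changed AND deploy_prod -> cache_stale]. ⇒ new: lint_clean, cache_stale.
[2] r6 [lint_clean AND deploy_prod -> hdr_changed]; r10 [cache_stale AND artifact_signed -> cache_hit]. ⇒ new: hdr_changed, cache_hit.
[3] r9 [hdr_changed AND tag_release -> cfg_changed]. ⇒ new: cfg_changed.
[4] r7 [cfg_changed AND cache_hit -> run_integ]. ⇒ new: run_integ.
Closure: {artifact_signed, cache_hit, cache_stale, cfg_changed, compile_a, compile_b, deploy_prod, gen_docs, hdr_changed, lint_clean, run_integ, src_changed, tag_release} — 13 facts.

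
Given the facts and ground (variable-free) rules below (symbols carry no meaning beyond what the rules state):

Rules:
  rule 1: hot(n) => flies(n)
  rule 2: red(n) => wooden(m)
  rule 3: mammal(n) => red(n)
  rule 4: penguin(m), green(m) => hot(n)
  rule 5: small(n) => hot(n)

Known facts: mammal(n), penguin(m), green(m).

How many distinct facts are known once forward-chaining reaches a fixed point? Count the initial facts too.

[1] rule 3 [mammal(n) => red(n)]; rule 4 [penguin(m), green(m) => hot(n)]. ⇒ new: red(n), hot(n).
[2] rule 1 [hot(n) => flies(n)]; rule 2 [red(n) => wooden(m)]. ⇒ new: flies(n), wooden(m).
Closure: {flies(n), green(m), hot(n), mammal(n), penguin(m), red(n), wooden(m)} — 7 facts.

7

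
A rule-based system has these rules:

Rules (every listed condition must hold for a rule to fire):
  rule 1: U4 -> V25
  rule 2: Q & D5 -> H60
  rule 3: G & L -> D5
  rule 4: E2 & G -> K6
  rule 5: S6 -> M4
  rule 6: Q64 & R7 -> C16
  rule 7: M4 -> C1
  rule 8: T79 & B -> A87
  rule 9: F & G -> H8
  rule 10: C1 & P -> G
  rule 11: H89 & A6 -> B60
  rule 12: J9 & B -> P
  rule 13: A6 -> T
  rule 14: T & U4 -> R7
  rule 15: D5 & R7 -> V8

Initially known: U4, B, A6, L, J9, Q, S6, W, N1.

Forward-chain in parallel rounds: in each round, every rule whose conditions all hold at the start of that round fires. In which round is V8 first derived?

Round 1 — rule 1, rule 5, rule 12, rule 13, derive V25, M4, P, T.
Round 2 — rule 7, rule 14, derive C1, R7.
Round 3 — rule 10, derive G.
Round 4 — rule 3, derive D5.
Round 5 — rule 2, rule 15, derive H60, V8.
V8 first appears in round 5.

5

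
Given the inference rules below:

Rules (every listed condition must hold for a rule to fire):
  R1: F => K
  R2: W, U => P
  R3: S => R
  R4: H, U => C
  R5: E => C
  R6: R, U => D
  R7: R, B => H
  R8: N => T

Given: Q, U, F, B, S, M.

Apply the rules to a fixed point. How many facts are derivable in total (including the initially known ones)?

[1] R1 [F => K]; R3 [S => R]. ⇒ new: K, R.
[2] R6 [R, U => D]; R7 [R, B => H]. ⇒ new: D, H.
[3] R4 [H, U => C]. ⇒ new: C.
Closure: {B, C, D, F, H, K, M, Q, R, S, U} — 11 facts.

11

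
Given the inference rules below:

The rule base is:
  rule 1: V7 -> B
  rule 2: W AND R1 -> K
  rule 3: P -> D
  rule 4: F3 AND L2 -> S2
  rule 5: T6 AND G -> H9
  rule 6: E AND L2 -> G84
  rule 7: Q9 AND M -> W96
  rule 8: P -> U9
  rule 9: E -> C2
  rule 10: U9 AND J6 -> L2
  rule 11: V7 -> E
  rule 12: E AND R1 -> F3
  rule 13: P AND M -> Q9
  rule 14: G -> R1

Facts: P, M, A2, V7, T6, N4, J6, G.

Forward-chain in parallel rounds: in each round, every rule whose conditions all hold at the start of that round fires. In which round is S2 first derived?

3

Round 1 fires rule 1, rule 3, rule 5, rule 8, rule 11, rule 13, rule 14, giving B, D, H9, U9, E, Q9, R1.
Round 2 fires rule 7, rule 9, rule 10, rule 12, giving W96, C2, L2, F3.
Round 3 fires rule 4, rule 6, giving S2, G84.
S2 first appears in round 3.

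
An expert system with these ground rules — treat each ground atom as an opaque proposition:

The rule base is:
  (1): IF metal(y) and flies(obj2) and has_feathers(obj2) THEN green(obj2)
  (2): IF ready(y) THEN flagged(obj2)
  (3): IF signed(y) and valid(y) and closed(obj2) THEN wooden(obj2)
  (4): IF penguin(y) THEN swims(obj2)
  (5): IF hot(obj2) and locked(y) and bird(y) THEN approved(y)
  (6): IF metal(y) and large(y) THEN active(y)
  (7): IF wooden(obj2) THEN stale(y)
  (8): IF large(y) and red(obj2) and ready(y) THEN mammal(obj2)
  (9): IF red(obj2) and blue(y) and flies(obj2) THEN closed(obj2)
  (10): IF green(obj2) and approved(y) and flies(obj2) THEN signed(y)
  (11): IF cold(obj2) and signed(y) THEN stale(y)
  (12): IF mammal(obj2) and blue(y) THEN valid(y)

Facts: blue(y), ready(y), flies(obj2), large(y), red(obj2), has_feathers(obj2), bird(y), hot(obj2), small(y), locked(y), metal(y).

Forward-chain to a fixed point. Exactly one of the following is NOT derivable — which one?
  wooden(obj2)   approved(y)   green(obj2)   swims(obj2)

swims(obj2)

Round 1 fires (1), (2), (5), (6), (8), (9), giving green(obj2), flagged(obj2), approved(y), active(y), mammal(obj2), closed(obj2).
Round 2 fires (10), (12), giving signed(y), valid(y).
Round 3 fires (3), giving wooden(obj2).
Round 4 fires (7), giving stale(y).
Derived: green(obj2) (round 1), wooden(obj2) (round 3), approved(y) (round 1). swims(obj2) never appears in any round.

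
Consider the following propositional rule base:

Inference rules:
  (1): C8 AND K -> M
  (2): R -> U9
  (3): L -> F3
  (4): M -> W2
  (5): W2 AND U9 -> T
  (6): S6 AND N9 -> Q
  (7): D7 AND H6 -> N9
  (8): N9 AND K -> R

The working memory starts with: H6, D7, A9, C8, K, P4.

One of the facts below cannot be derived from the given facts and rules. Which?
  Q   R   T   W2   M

Q

[1] (1) [C8 AND K -> M]; (7) [D7 AND H6 -> N9]. ⇒ new: M, N9.
[2] (4) [M -> W2]; (8) [N9 AND K -> R]. ⇒ new: W2, R.
[3] (2) [R -> U9]. ⇒ new: U9.
[4] (5) [W2 AND U9 -> T]. ⇒ new: T.
Derived: W2 (round 2), T (round 4), M (round 1), R (round 2). Q never appears in any round.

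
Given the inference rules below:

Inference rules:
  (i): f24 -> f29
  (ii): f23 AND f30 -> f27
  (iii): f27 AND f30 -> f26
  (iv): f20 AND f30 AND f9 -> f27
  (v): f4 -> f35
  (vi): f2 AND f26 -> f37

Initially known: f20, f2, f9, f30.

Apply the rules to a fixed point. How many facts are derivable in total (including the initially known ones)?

7

Round 1: (iv) [f20 AND f30 AND f9 -> f27]. Adds f27.
Round 2: (iii) [f27 AND f30 -> f26]. Adds f26.
Round 3: (vi) [f2 AND f26 -> f37]. Adds f37.
Closure: {f2, f20, f26, f27, f30, f37, f9} — 7 facts.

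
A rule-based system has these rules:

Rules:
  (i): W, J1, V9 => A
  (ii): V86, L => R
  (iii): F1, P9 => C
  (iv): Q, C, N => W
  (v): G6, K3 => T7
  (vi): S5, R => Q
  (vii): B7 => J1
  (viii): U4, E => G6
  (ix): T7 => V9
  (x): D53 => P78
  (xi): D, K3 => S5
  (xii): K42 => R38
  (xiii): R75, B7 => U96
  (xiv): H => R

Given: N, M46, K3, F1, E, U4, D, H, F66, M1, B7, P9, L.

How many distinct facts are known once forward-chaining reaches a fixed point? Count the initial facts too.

Round 1: (iii) [F1, P9 => C]; (vii) [B7 => J1]; (viii) [U4, E => G6]; (xi) [D, K3 => S5]; (xiv) [H => R]. Adds C, J1, G6, S5, R.
Round 2: (v) [G6, K3 => T7]; (vi) [S5, R => Q]. Adds T7, Q.
Round 3: (iv) [Q, C, N => W]; (ix) [T7 => V9]. Adds W, V9.
Round 4: (i) [W, J1, V9 => A]. Adds A.
Closure: {A, B7, C, D, E, F1, F66, G6, H, J1, K3, L, M1, M46, N, P9, Q, R, S5, T7, U4, V9, W} — 23 facts.

23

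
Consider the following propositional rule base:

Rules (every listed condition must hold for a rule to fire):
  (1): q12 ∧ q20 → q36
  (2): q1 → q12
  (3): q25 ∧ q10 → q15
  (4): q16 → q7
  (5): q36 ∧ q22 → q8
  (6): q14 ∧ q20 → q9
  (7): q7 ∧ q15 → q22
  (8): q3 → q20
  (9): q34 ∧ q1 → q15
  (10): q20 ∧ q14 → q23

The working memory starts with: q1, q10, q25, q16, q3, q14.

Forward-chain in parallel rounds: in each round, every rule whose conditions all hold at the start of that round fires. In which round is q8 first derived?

3

Round 1: (2) [q1 → q12]; (3) [q25 ∧ q10 → q15]; (4) [q16 → q7]; (8) [q3 → q20]. New: q12, q15, q7, q20.
Round 2: (1) [q12 ∧ q20 → q36]; (6) [q14 ∧ q20 → q9]; (7) [q7 ∧ q15 → q22]; (10) [q20 ∧ q14 → q23]. New: q36, q9, q22, q23.
Round 3: (5) [q36 ∧ q22 → q8]. New: q8.
q8 first appears in round 3.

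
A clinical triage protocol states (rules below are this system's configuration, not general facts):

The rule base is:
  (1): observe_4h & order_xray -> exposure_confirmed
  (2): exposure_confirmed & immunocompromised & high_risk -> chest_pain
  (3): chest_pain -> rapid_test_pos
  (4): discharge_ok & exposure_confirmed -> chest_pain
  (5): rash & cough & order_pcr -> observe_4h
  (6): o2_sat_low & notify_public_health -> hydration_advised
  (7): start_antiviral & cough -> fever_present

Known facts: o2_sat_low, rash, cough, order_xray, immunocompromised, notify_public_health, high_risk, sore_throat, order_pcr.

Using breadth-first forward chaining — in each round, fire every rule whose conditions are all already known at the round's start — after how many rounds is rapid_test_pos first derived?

[1] (5) [rash & cough & order_pcr -> observe_4h]; (6) [o2_sat_low & notify_public_health -> hydration_advised]. ⇒ new: observe_4h, hydration_advised.
[2] (1) [observe_4h & order_xray -> exposure_confirmed]. ⇒ new: exposure_confirmed.
[3] (2) [exposure_confirmed & immunocompromised & high_risk -> chest_pain]. ⇒ new: chest_pain.
[4] (3) [chest_pain -> rapid_test_pos]. ⇒ new: rapid_test_pos.
rapid_test_pos first appears in round 4.

4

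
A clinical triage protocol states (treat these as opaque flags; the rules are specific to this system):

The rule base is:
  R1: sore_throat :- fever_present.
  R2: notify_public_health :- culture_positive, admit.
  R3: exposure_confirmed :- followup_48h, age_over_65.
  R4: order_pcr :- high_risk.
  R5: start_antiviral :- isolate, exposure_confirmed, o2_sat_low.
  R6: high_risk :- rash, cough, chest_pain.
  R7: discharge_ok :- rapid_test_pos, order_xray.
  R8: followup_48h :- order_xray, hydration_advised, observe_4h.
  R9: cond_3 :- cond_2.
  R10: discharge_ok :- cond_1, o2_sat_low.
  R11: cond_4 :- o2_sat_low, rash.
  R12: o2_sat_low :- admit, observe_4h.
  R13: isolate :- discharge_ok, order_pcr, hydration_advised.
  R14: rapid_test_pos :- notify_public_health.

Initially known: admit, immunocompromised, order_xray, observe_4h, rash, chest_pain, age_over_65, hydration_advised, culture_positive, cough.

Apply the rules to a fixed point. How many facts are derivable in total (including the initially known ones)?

21

Round 1: R2 [notify_public_health :- culture_positive, admit.]; R6 [high_risk :- rash, cough, chest_pain.]; R8 [followup_48h :- order_xray, hydration_advised, observe_4h.]; R12 [o2_sat_low :- admit, observe_4h.]. Adds notify_public_health, high_risk, followup_48h, o2_sat_low.
Round 2: R3 [exposure_confirmed :- followup_48h, age_over_65.]; R4 [order_pcr :- high_risk.]; R11 [cond_4 :- o2_sat_low, rash.]; R14 [rapid_test_pos :- notify_public_health.]. Adds exposure_confirmed, order_pcr, cond_4, rapid_test_pos.
Round 3: R7 [discharge_ok :- rapid_test_pos, order_xray.]. Adds discharge_ok.
Round 4: R13 [isolate :- discharge_ok, order_pcr, hydration_advised.]. Adds isolate.
Round 5: R5 [start_antiviral :- isolate, exposure_confirmed, o2_sat_low.]. Adds start_antiviral.
Closure: {admit, age_over_65, chest_pain, cond_4, cough, culture_positive, discharge_ok, exposure_confirmed, followup_48h, high_risk, hydration_advised, immunocompromised, isolate, notify_public_health, o2_sat_low, observe_4h, order_pcr, order_xray, rapid_test_pos, rash, start_antiviral} — 21 facts.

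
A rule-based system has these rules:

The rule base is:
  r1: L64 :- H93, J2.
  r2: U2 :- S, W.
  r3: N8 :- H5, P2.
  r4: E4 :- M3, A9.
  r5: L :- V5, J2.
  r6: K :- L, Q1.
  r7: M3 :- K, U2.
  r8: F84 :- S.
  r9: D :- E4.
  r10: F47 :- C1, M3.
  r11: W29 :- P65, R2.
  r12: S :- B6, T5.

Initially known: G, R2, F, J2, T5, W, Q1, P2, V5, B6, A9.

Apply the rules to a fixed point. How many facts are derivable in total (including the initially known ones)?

19

Round 1 — r5, r12, derive L, S.
Round 2 — r2, r6, r8, derive U2, K, F84.
Round 3 — r7, derive M3.
Round 4 — r4, derive E4.
Round 5 — r9, derive D.
Closure: {A9, B6, D, E4, F, F84, G, J2, K, L, M3, P2, Q1, R2, S, T5, U2, V5, W} — 19 facts.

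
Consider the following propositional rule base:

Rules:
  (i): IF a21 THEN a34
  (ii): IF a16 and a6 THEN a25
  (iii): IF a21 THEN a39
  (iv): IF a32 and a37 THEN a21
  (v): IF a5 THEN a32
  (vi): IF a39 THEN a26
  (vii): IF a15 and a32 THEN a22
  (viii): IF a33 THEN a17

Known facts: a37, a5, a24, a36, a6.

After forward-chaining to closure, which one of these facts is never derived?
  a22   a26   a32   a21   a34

Round 1: (v) [IF a5 THEN a32]. Adds a32.
Round 2: (iv) [IF a32 and a37 THEN a21]. Adds a21.
Round 3: (i) [IF a21 THEN a34]; (iii) [IF a21 THEN a39]. Adds a34, a39.
Round 4: (vi) [IF a39 THEN a26]. Adds a26.
Derived: a32 (round 1), a21 (round 2), a26 (round 4), a34 (round 3). a22 never appears in any round.

a22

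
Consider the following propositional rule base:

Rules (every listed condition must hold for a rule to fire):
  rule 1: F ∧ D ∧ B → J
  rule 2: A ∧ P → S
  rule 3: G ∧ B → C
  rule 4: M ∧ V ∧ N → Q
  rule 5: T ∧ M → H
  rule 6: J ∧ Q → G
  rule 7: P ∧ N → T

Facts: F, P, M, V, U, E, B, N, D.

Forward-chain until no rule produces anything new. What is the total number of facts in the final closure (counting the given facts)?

15

Round 1: rule 1 [F ∧ D ∧ B → J]; rule 4 [M ∧ V ∧ N → Q]; rule 7 [P ∧ N → T]. New: J, Q, T.
Round 2: rule 5 [T ∧ M → H]; rule 6 [J ∧ Q → G]. New: H, G.
Round 3: rule 3 [G ∧ B → C]. New: C.
Closure: {B, C, D, E, F, G, H, J, M, N, P, Q, T, U, V} — 15 facts.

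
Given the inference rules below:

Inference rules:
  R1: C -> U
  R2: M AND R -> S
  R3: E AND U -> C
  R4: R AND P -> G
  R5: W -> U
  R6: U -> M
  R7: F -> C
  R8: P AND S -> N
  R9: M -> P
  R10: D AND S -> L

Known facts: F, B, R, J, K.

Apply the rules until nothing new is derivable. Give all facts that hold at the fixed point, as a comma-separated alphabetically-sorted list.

B, C, F, G, J, K, M, N, P, R, S, U

Round 1 — R7, derive C.
Round 2 — R1, derive U.
Round 3 — R6, derive M.
Round 4 — R2, R9, derive S, P.
Round 5 — R4, R8, derive G, N.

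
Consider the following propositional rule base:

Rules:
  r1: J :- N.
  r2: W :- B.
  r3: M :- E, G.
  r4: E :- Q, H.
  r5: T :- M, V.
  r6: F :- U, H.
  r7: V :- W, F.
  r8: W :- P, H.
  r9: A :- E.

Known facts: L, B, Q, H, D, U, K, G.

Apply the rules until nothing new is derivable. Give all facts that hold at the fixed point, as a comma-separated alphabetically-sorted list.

Round 1: r2 [W :- B.]; r4 [E :- Q, H.]; r6 [F :- U, H.]. Adds W, E, F.
Round 2: r3 [M :- E, G.]; r7 [V :- W, F.]; r9 [A :- E.]. Adds M, V, A.
Round 3: r5 [T :- M, V.]. Adds T.

A, B, D, E, F, G, H, K, L, M, Q, T, U, V, W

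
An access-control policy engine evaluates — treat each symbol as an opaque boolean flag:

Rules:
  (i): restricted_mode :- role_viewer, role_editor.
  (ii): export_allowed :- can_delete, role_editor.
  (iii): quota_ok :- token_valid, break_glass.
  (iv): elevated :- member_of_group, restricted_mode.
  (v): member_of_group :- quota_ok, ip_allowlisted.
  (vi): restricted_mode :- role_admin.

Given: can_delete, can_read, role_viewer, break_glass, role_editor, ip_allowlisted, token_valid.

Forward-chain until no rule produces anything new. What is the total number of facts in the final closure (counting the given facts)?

[1] (i) [restricted_mode :- role_viewer, role_editor.]; (ii) [export_allowed :- can_delete, role_editor.]; (iii) [quota_ok :- token_valid, break_glass.]. ⇒ new: restricted_mode, export_allowed, quota_ok.
[2] (v) [member_of_group :- quota_ok, ip_allowlisted.]. ⇒ new: member_of_group.
[3] (iv) [elevated :- member_of_group, restricted_mode.]. ⇒ new: elevated.
Closure: {break_glass, can_delete, can_read, elevated, export_allowed, ip_allowlisted, member_of_group, quota_ok, restricted_mode, role_editor, role_viewer, token_valid} — 12 facts.

12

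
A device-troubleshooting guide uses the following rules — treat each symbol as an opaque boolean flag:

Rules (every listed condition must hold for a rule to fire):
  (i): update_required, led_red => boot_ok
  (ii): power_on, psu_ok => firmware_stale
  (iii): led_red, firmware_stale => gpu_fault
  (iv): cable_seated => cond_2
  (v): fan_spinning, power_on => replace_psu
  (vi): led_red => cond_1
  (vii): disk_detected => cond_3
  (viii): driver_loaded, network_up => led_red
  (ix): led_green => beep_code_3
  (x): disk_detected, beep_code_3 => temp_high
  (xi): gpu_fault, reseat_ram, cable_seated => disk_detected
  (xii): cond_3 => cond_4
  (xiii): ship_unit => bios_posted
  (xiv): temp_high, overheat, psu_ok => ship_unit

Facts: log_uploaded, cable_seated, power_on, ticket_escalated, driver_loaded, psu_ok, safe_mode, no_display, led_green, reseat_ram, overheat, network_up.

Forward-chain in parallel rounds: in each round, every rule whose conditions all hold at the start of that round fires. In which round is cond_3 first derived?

[1] (ii) [power_on, psu_ok => firmware_stale]; (iv) [cable_seated => cond_2]; (viii) [driver_loaded, network_up => led_red]; (ix) [led_green => beep_code_3]. ⇒ new: firmware_stale, cond_2, led_red, beep_code_3.
[2] (iii) [led_red, firmware_stale => gpu_fault]; (vi) [led_red => cond_1]. ⇒ new: gpu_fault, cond_1.
[3] (xi) [gpu_fault, reseat_ram, cable_seated => disk_detected]. ⇒ new: disk_detected.
[4] (vii) [disk_detected => cond_3]; (x) [disk_detected, beep_code_3 => temp_high]. ⇒ new: cond_3, temp_high.
cond_3 first appears in round 4.

4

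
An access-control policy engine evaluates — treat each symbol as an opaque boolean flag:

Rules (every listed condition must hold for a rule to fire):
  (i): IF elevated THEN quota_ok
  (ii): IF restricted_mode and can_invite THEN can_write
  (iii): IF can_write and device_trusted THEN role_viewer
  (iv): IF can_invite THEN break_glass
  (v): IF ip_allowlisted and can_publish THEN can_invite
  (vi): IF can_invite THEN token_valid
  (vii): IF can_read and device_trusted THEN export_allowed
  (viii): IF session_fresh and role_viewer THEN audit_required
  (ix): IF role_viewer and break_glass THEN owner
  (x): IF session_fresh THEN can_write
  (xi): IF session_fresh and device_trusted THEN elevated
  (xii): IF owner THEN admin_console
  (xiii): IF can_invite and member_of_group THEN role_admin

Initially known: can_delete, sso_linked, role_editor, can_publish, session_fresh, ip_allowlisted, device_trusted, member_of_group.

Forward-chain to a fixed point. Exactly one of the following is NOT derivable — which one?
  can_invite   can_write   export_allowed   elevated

export_allowed

Round 1: (v) [IF ip_allowlisted and can_publish THEN can_invite]; (x) [IF session_fresh THEN can_write]; (xi) [IF session_fresh and device_trusted THEN elevated]. Adds can_invite, can_write, elevated.
Round 2: (i) [IF elevated THEN quota_ok]; (iii) [IF can_write and device_trusted THEN role_viewer]; (iv) [IF can_invite THEN break_glass]; (vi) [IF can_invite THEN token_valid]; (xiii) [IF can_invite and member_of_group THEN role_admin]. Adds quota_ok, role_viewer, break_glass, token_valid, role_admin.
Round 3: (viii) [IF session_fresh and role_viewer THEN audit_required]; (ix) [IF role_viewer and break_glass THEN owner]. Adds audit_required, owner.
Round 4: (xii) [IF owner THEN admin_console]. Adds admin_console.
Derived: can_invite (round 1), elevated (round 1), can_write (round 1). export_allowed never appears in any round.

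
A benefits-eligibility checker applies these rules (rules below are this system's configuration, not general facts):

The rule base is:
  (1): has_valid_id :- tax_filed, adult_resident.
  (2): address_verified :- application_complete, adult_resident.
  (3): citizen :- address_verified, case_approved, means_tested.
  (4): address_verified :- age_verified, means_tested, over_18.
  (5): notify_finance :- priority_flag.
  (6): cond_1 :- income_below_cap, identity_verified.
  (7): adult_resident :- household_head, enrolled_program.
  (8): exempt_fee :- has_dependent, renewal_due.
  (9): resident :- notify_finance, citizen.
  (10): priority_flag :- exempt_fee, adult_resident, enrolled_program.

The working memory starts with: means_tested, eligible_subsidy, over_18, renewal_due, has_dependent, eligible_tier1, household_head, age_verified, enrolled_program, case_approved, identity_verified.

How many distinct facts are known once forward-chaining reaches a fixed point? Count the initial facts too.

Round 1: (4) [address_verified :- age_verified, means_tested, over_18.]; (7) [adult_resident :- household_head, enrolled_program.]; (8) [exempt_fee :- has_dependent, renewal_due.]. Adds address_verified, adult_resident, exempt_fee.
Round 2: (3) [citizen :- address_verified, case_approved, means_tested.]; (10) [priority_flag :- exempt_fee, adult_resident, enrolled_program.]. Adds citizen, priority_flag.
Round 3: (5) [notify_finance :- priority_flag.]. Adds notify_finance.
Round 4: (9) [resident :- notify_finance, citizen.]. Adds resident.
Closure: {address_verified, adult_resident, age_verified, case_approved, citizen, eligible_subsidy, eligible_tier1, enrolled_program, exempt_fee, has_dependent, household_head, identity_verified, means_tested, notify_finance, over_18, priority_flag, renewal_due, resident} — 18 facts.

18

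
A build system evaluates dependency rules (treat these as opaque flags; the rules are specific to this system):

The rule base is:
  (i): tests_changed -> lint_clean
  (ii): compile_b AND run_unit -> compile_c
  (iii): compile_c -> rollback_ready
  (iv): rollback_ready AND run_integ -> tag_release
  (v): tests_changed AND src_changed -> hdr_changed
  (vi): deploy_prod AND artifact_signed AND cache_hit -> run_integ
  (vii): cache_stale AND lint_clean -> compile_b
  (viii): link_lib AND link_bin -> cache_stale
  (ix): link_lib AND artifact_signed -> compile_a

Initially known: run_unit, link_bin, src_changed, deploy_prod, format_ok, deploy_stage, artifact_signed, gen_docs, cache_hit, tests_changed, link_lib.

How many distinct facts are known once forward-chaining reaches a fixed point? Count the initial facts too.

Round 1: (i) [tests_changed -> lint_clean]; (v) [tests_changed AND src_changed -> hdr_changed]; (vi) [deploy_prod AND artifact_signed AND cache_hit -> run_integ]; (viii) [link_lib AND link_bin -> cache_stale]; (ix) [link_lib AND artifact_signed -> compile_a]. New: lint_clean, hdr_changed, run_integ, cache_stale, compile_a.
Round 2: (vii) [cache_stale AND lint_clean -> compile_b]. New: compile_b.
Round 3: (ii) [compile_b AND run_unit -> compile_c]. New: compile_c.
Round 4: (iii) [compile_c -> rollback_ready]. New: rollback_ready.
Round 5: (iv) [rollback_ready AND run_integ -> tag_release]. New: tag_release.
Closure: {artifact_signed, cache_hit, cache_stale, compile_a, compile_b, compile_c, deploy_prod, deploy_stage, format_ok, gen_docs, hdr_changed, link_bin, link_lib, lint_clean, rollback_ready, run_integ, run_unit, src_changed, tag_release, tests_changed} — 20 facts.

20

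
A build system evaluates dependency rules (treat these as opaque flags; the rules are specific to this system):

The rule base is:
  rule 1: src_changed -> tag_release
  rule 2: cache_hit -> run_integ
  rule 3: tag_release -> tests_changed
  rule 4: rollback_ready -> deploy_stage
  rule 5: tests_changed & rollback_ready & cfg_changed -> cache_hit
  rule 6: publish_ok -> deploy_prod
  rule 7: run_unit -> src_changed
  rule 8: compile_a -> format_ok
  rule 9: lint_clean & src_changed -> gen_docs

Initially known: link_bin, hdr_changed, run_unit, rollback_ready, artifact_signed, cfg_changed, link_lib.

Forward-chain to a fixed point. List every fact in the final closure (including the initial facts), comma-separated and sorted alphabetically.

artifact_signed, cache_hit, cfg_changed, deploy_stage, hdr_changed, link_bin, link_lib, rollback_ready, run_integ, run_unit, src_changed, tag_release, tests_changed

Round 1: rule 4 [rollback_ready -> deploy_stage]; rule 7 [run_unit -> src_changed]. Adds deploy_stage, src_changed.
Round 2: rule 1 [src_changed -> tag_release]. Adds tag_release.
Round 3: rule 3 [tag_release -> tests_changed]. Adds tests_changed.
Round 4: rule 5 [tests_changed & rollback_ready & cfg_changed -> cache_hit]. Adds cache_hit.
Round 5: rule 2 [cache_hit -> run_integ]. Adds run_integ.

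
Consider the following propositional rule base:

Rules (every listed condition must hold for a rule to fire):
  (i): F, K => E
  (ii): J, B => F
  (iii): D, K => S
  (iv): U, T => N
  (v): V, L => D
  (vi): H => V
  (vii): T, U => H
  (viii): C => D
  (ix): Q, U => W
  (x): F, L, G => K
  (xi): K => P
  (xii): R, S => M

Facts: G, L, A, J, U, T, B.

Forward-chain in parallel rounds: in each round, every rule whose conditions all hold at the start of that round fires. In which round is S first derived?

Round 1: (ii) [J, B => F]; (iv) [U, T => N]; (vii) [T, U => H]. New: F, N, H.
Round 2: (vi) [H => V]; (x) [F, L, G => K]. New: V, K.
Round 3: (i) [F, K => E]; (v) [V, L => D]; (xi) [K => P]. New: E, D, P.
Round 4: (iii) [D, K => S]. New: S.
S first appears in round 4.

4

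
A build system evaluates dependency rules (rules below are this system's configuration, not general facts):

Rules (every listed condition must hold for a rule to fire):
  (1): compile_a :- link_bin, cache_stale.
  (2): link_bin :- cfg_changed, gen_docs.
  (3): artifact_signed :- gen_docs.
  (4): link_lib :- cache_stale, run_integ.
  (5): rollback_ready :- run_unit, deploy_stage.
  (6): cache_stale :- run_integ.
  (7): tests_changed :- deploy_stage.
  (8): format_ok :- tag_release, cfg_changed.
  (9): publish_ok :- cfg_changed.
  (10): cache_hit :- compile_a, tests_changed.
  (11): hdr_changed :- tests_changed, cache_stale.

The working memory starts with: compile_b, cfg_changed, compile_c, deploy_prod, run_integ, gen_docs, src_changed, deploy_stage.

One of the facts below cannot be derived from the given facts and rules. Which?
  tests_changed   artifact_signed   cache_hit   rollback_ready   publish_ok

Round 1: (2) [link_bin :- cfg_changed, gen_docs.]; (3) [artifact_signed :- gen_docs.]; (6) [cache_stale :- run_integ.]; (7) [tests_changed :- deploy_stage.]; (9) [publish_ok :- cfg_changed.]. Adds link_bin, artifact_signed, cache_stale, tests_changed, publish_ok.
Round 2: (1) [compile_a :- link_bin, cache_stale.]; (4) [link_lib :- cache_stale, run_integ.]; (11) [hdr_changed :- tests_changed, cache_stale.]. Adds compile_a, link_lib, hdr_changed.
Round 3: (10) [cache_hit :- compile_a, tests_changed.]. Adds cache_hit.
Derived: publish_ok (round 1), artifact_signed (round 1), tests_changed (round 1), cache_hit (round 3). rollback_ready never appears in any round.

rollback_ready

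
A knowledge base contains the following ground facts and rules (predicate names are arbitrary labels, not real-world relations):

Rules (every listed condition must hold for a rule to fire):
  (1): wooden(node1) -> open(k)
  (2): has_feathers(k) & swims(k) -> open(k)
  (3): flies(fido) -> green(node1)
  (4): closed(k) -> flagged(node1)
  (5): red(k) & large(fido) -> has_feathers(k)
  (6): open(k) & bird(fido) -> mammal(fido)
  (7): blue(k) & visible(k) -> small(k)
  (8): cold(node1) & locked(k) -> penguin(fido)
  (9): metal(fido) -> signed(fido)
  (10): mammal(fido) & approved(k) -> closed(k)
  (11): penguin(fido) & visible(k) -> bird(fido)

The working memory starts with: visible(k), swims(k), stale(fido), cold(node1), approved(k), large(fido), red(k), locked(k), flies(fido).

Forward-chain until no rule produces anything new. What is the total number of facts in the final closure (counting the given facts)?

Round 1 — (3), (5), (8), derive green(node1), has_feathers(k), penguin(fido).
Round 2 — (2), (11), derive open(k), bird(fido).
Round 3 — (6), derive mammal(fido).
Round 4 — (10), derive closed(k).
Round 5 — (4), derive flagged(node1).
Closure: {approved(k), bird(fido), closed(k), cold(node1), flagged(node1), flies(fido), green(node1), has_feathers(k), large(fido), locked(k), mammal(fido), open(k), penguin(fido), red(k), stale(fido), swims(k), visible(k)} — 17 facts.

17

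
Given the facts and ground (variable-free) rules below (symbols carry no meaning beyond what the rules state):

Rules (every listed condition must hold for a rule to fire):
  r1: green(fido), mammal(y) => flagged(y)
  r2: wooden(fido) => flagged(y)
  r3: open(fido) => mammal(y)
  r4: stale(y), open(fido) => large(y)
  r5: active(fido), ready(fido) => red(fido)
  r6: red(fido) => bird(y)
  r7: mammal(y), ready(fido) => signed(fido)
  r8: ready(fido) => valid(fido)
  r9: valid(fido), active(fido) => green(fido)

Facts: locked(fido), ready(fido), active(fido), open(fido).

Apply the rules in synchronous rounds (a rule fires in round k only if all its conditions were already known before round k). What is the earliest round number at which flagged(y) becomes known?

[1] r3 [open(fido) => mammal(y)]; r5 [active(fido), ready(fido) => red(fido)]; r8 [ready(fido) => valid(fido)]. ⇒ new: mammal(y), red(fido), valid(fido).
[2] r6 [red(fido) => bird(y)]; r7 [mammal(y), ready(fido) => signed(fido)]; r9 [valid(fido), active(fido) => green(fido)]. ⇒ new: bird(y), signed(fido), green(fido).
[3] r1 [green(fido), mammal(y) => flagged(y)]. ⇒ new: flagged(y).
flagged(y) first appears in round 3.

3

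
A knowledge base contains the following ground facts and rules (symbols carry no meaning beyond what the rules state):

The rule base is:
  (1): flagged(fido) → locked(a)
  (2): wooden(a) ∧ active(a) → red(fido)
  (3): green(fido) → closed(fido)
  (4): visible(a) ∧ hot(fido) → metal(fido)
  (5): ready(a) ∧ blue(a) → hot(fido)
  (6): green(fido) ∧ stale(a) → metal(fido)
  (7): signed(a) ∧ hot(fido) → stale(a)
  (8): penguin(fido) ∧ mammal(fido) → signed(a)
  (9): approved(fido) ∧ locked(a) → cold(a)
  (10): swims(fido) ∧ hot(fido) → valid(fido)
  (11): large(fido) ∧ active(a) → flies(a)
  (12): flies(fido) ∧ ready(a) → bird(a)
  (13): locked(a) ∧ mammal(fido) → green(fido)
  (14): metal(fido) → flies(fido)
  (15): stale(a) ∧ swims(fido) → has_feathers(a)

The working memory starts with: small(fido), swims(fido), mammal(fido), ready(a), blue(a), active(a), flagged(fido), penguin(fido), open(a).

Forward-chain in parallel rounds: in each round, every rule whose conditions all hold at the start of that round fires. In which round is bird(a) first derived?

5

Round 1 fires (1), (5), (8), giving locked(a), hot(fido), signed(a).
Round 2 fires (7), (10), (13), giving stale(a), valid(fido), green(fido).
Round 3 fires (3), (6), (15), giving closed(fido), metal(fido), has_feathers(a).
Round 4 fires (14), giving flies(fido).
Round 5 fires (12), giving bird(a).
bird(a) first appears in round 5.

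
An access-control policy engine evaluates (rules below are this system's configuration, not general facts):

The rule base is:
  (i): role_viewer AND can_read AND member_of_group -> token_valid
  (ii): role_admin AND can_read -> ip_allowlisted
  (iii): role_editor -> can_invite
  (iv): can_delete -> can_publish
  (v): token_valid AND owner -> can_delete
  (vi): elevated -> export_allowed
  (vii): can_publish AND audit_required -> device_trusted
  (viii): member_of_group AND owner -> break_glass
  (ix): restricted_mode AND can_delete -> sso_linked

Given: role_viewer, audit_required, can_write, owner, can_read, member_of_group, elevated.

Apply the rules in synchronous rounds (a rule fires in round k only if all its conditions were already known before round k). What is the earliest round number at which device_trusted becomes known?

Round 1 fires (i), (vi), (viii), giving token_valid, export_allowed, break_glass.
Round 2 fires (v), giving can_delete.
Round 3 fires (iv), giving can_publish.
Round 4 fires (vii), giving device_trusted.
device_trusted first appears in round 4.

4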